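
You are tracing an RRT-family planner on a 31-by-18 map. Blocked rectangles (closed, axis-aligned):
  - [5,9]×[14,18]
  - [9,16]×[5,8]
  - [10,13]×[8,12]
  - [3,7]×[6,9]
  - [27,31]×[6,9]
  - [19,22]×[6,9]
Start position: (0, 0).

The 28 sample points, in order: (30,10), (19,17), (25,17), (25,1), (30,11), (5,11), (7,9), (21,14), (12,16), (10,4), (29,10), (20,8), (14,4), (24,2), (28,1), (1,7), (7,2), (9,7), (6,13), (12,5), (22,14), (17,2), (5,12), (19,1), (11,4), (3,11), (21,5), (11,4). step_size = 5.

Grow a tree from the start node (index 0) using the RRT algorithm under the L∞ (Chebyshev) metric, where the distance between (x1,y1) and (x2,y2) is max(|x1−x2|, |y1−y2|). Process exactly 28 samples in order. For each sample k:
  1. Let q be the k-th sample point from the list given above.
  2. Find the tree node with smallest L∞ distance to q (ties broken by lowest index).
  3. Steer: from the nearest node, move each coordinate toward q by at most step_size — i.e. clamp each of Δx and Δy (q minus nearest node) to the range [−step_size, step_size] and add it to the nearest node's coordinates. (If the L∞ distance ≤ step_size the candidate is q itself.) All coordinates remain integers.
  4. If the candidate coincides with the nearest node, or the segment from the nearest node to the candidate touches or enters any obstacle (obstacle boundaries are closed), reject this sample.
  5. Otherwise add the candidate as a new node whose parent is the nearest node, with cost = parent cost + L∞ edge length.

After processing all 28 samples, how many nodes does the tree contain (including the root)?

1. q=(30,10) nearest=0 d=30 new=(5,5) → add node 1 parent=0 cost=5
2. q=(19,17) nearest=1 d=14 new=(10,10) → blocked by [10,13]×[8,12], reject
3. q=(25,17) nearest=1 d=20 new=(10,10) → blocked by [10,13]×[8,12], reject
4. q=(25,1) nearest=1 d=20 new=(10,1) → add node 2 parent=1 cost=10
5. q=(30,11) nearest=2 d=20 new=(15,6) → blocked by [9,16]×[5,8], reject
6. q=(5,11) nearest=1 d=6 new=(5,10) → blocked by [3,7]×[6,9], reject
7. q=(7,9) nearest=1 d=4 new=(7,9) → blocked by [3,7]×[6,9], reject
8. q=(21,14) nearest=2 d=13 new=(15,6) → blocked by [9,16]×[5,8], reject
9. q=(12,16) nearest=1 d=11 new=(10,10) → blocked by [10,13]×[8,12], reject
10. q=(10,4) nearest=2 d=3 new=(10,4) → add node 3 parent=2 cost=13
11. q=(29,10) nearest=2 d=19 new=(15,6) → blocked by [9,16]×[5,8], reject
12. q=(20,8) nearest=2 d=10 new=(15,6) → blocked by [9,16]×[5,8], reject
13. q=(14,4) nearest=2 d=4 new=(14,4) → add node 4 parent=2 cost=14
14. q=(24,2) nearest=4 d=10 new=(19,2) → add node 5 parent=4 cost=19
15. q=(28,1) nearest=5 d=9 new=(24,1) → add node 6 parent=5 cost=24
16. q=(1,7) nearest=1 d=4 new=(1,7) → blocked by [3,7]×[6,9], reject
17. q=(7,2) nearest=1 d=3 new=(7,2) → add node 7 parent=1 cost=8
18. q=(9,7) nearest=3 d=3 new=(9,7) → blocked by [9,16]×[5,8], reject
19. q=(6,13) nearest=1 d=8 new=(6,10) → blocked by [3,7]×[6,9], reject
20. q=(12,5) nearest=3 d=2 new=(12,5) → blocked by [9,16]×[5,8], reject
21. q=(22,14) nearest=4 d=10 new=(19,9) → blocked by [9,16]×[5,8], reject
22. q=(17,2) nearest=5 d=2 new=(17,2) → add node 8 parent=5 cost=21
23. q=(5,12) nearest=1 d=7 new=(5,10) → blocked by [3,7]×[6,9], reject
24. q=(19,1) nearest=5 d=1 new=(19,1) → add node 9 parent=5 cost=20
25. q=(11,4) nearest=3 d=1 new=(11,4) → add node 10 parent=3 cost=14
26. q=(3,11) nearest=1 d=6 new=(3,10) → blocked by [3,7]×[6,9], reject
27. q=(21,5) nearest=5 d=3 new=(21,5) → add node 11 parent=5 cost=22
28. q=(11,4) nearest=10 d=0 → coincident, reject

Node count: 12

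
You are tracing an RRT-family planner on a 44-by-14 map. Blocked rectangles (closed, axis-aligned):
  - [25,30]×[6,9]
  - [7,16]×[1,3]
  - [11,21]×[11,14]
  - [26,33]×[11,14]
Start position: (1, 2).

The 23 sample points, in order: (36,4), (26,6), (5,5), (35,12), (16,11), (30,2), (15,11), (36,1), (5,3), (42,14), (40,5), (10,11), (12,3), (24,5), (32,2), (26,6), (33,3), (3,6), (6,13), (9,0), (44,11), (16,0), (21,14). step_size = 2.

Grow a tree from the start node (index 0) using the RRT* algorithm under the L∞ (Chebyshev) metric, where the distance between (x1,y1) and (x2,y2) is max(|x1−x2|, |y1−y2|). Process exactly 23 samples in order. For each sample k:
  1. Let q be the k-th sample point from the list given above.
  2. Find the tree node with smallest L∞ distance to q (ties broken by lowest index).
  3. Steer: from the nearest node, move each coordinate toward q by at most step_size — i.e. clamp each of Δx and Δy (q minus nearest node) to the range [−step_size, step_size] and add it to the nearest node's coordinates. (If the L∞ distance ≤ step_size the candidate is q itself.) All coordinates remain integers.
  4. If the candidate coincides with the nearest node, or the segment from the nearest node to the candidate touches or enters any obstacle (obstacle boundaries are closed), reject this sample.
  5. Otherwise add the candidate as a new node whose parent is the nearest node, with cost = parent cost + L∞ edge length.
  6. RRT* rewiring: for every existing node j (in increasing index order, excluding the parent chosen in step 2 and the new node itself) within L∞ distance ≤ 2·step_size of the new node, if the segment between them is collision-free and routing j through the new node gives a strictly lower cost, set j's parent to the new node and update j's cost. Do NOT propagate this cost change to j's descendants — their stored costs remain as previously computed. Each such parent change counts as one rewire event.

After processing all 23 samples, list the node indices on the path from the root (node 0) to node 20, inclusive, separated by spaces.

1. q=(36,4) nearest=0 d=35 new=(3,4) → add node 1 parent=0 cost=2
2. q=(26,6) nearest=1 d=23 new=(5,6) → add node 2 parent=1 cost=4
3. q=(5,5) nearest=2 d=1 new=(5,5) → add node 3 parent=2 cost=5
4. q=(35,12) nearest=2 d=30 new=(7,8) → add node 4 parent=2 cost=6
5. q=(16,11) nearest=4 d=9 new=(9,10) → add node 5 parent=4 cost=8
6. q=(30,2) nearest=5 d=21 new=(11,8) → add node 6 parent=5 cost=10
7. q=(15,11) nearest=6 d=4 new=(13,10) → add node 7 parent=6 cost=12
8. q=(36,1) nearest=7 d=23 new=(15,8) → add node 8 parent=7 cost=14
9. q=(5,3) nearest=1 d=2 new=(5,3) → add node 9 parent=1 cost=4
10. q=(42,14) nearest=8 d=27 new=(17,10) → add node 10 parent=8 cost=16
11. q=(40,5) nearest=10 d=23 new=(19,8) → add node 11 parent=10 cost=18
12. q=(10,11) nearest=5 d=1 new=(10,11) → add node 12 parent=5 cost=9
13. q=(12,3) nearest=4 d=5 new=(9,6) → add node 13 parent=4 cost=8
14. q=(24,5) nearest=11 d=5 new=(21,6) → add node 14 parent=11 cost=20
15. q=(32,2) nearest=14 d=11 new=(23,4) → add node 15 parent=14 cost=22
16. q=(26,6) nearest=15 d=3 new=(25,6) → blocked by [25,30]×[6,9], reject
17. q=(33,3) nearest=15 d=10 new=(25,3) → add node 16 parent=15 cost=24
18. q=(3,6) nearest=1 d=2 new=(3,6) → add node 17 parent=1 cost=4
19. q=(6,13) nearest=5 d=3 new=(7,12) → add node 18 parent=5 cost=10
20. q=(9,0) nearest=9 d=4 new=(7,1) → blocked by [7,16]×[1,3], reject
21. q=(44,11) nearest=16 d=19 new=(27,5) → add node 19 parent=16 cost=26
22. q=(16,0) nearest=14 d=6 new=(19,4) → add node 20 parent=14 cost=22
23. q=(21,14) nearest=10 d=4 new=(19,12) → blocked by [11,21]×[11,14], reject

Path: 0 1 2 4 5 6 7 8 10 11 14 20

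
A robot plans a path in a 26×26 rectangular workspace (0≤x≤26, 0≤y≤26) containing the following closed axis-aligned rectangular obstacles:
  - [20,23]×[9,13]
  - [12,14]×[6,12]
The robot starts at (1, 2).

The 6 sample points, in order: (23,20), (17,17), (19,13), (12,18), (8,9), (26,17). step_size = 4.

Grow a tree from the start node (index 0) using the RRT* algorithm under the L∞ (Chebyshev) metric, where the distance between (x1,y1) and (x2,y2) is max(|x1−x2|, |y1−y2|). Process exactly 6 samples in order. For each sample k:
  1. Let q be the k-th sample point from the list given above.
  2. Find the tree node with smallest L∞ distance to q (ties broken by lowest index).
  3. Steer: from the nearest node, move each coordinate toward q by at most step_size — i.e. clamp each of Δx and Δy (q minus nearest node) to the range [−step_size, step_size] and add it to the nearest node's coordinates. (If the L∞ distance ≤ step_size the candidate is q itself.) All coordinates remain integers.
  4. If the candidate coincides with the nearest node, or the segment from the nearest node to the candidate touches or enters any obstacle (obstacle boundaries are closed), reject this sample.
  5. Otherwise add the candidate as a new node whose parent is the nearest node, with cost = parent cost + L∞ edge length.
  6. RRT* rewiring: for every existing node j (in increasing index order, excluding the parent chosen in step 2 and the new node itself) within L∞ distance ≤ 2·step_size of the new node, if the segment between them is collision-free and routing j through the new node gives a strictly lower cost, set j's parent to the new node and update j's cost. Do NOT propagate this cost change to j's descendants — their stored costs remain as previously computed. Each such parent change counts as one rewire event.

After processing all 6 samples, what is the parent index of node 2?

1. q=(23,20) nearest=0 d=22 new=(5,6) → add node 1 parent=0 cost=4
2. q=(17,17) nearest=1 d=12 new=(9,10) → add node 2 parent=1 cost=8
3. q=(19,13) nearest=2 d=10 new=(13,13) → add node 3 parent=2 cost=12
4. q=(12,18) nearest=3 d=5 new=(12,17) → add node 4 parent=3 cost=16
5. q=(8,9) nearest=2 d=1 new=(8,9) → add node 5 parent=2 cost=9
6. q=(26,17) nearest=3 d=13 new=(17,17) → add node 6 parent=3 cost=16

Parent of node 2: 1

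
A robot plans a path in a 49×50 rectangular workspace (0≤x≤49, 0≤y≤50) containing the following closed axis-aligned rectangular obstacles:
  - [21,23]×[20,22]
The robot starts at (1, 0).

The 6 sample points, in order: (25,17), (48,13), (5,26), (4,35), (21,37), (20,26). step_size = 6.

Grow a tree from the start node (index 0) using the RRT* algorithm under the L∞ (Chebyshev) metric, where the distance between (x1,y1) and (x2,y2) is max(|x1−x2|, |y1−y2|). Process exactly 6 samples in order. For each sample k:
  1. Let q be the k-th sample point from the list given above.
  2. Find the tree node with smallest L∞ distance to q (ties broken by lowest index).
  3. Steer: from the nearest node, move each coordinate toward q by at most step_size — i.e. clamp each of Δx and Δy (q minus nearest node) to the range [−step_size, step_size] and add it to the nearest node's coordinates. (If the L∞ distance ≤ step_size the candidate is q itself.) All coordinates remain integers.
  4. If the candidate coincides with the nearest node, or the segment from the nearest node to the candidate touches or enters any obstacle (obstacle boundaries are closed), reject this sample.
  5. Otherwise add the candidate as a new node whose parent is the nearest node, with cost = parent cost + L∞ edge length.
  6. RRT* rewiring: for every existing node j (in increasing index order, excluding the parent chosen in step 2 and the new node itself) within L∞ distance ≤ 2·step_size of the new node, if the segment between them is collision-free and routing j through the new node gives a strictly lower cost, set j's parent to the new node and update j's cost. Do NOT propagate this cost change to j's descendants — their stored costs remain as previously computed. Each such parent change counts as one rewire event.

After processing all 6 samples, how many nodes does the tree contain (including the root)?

1. q=(25,17) nearest=0 d=24 new=(7,6) → add node 1 parent=0 cost=6
2. q=(48,13) nearest=1 d=41 new=(13,12) → add node 2 parent=1 cost=12
3. q=(5,26) nearest=2 d=14 new=(7,18) → add node 3 parent=2 cost=18
4. q=(4,35) nearest=3 d=17 new=(4,24) → add node 4 parent=3 cost=24
5. q=(21,37) nearest=4 d=17 new=(10,30) → add node 5 parent=4 cost=30
6. q=(20,26) nearest=5 d=10 new=(16,26) → add node 6 parent=5 cost=36

Node count: 7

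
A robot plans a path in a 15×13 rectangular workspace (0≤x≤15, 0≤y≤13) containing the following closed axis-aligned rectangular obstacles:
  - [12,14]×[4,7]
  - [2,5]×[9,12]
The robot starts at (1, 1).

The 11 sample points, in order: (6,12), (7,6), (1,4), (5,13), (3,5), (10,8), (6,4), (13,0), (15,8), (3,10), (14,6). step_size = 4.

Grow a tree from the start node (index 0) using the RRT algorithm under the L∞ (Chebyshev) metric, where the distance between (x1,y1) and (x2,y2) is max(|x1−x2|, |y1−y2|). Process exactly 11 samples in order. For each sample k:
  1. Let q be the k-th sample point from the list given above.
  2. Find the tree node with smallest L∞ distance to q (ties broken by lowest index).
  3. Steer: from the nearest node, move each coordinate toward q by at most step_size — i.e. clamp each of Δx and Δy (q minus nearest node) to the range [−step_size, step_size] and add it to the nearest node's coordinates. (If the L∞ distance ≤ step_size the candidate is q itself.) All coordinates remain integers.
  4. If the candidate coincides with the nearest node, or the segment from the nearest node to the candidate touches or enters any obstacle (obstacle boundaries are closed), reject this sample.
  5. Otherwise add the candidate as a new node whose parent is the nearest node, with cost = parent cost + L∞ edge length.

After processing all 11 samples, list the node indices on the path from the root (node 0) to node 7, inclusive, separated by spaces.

1. q=(6,12) nearest=0 d=11 new=(5,5) → add node 1 parent=0 cost=4
2. q=(7,6) nearest=1 d=2 new=(7,6) → add node 2 parent=1 cost=6
3. q=(1,4) nearest=0 d=3 new=(1,4) → add node 3 parent=0 cost=3
4. q=(5,13) nearest=2 d=7 new=(5,10) → blocked by [2,5]×[9,12], reject
5. q=(3,5) nearest=1 d=2 new=(3,5) → add node 4 parent=1 cost=6
6. q=(10,8) nearest=2 d=3 new=(10,8) → add node 5 parent=2 cost=9
7. q=(6,4) nearest=1 d=1 new=(6,4) → add node 6 parent=1 cost=5
8. q=(13,0) nearest=2 d=6 new=(11,2) → add node 7 parent=2 cost=10
9. q=(15,8) nearest=5 d=5 new=(14,8) → add node 8 parent=5 cost=13
10. q=(3,10) nearest=2 d=4 new=(3,10) → blocked by [2,5]×[9,12], reject
11. q=(14,6) nearest=8 d=2 new=(14,6) → blocked by [12,14]×[4,7], reject

Path: 0 1 2 7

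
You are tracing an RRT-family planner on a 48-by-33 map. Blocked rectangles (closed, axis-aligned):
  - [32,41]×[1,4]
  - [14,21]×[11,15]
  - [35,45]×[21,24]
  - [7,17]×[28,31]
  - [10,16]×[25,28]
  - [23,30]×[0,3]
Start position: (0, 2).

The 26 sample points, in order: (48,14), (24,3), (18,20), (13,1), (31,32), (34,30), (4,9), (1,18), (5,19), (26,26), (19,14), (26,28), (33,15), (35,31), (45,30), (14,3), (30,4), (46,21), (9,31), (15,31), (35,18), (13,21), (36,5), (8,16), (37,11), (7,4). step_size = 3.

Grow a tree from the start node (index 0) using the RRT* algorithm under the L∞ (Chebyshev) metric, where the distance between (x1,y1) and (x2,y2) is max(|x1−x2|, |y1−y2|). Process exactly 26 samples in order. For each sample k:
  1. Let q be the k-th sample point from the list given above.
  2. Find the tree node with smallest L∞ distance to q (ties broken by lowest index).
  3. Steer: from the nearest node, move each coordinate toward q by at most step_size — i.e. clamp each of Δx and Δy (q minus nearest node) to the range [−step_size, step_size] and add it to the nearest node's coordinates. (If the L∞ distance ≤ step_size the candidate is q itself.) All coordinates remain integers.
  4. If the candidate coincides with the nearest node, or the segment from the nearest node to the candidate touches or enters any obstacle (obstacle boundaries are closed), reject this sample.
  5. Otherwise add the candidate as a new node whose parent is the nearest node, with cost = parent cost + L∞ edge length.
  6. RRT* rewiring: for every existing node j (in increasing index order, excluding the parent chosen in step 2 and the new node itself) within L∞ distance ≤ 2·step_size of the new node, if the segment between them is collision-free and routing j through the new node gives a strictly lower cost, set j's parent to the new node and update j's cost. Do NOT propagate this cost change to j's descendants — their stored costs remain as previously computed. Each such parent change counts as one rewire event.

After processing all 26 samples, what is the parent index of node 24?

1. q=(48,14) nearest=0 d=48 new=(3,5) → add node 1 parent=0 cost=3
2. q=(24,3) nearest=1 d=21 new=(6,3) → add node 2 parent=1 cost=6
3. q=(18,20) nearest=1 d=15 new=(6,8) → add node 3 parent=1 cost=6
4. q=(13,1) nearest=2 d=7 new=(9,1) → add node 4 parent=2 cost=9
5. q=(31,32) nearest=3 d=25 new=(9,11) → add node 5 parent=3 cost=9
6. q=(34,30) nearest=5 d=25 new=(12,14) → add node 6 parent=5 cost=12
7. q=(4,9) nearest=3 d=2 new=(4,9) → add node 7 parent=3 cost=8
8. q=(1,18) nearest=5 d=8 new=(6,14) → add node 8 parent=5 cost=12
9. q=(5,19) nearest=8 d=5 new=(5,17) → add node 9 parent=8 cost=15
10. q=(26,26) nearest=6 d=14 new=(15,17) → add node 10 parent=6 cost=15
11. q=(19,14) nearest=10 d=4 new=(18,14) → blocked by [14,21]×[11,15], reject
12. q=(26,28) nearest=10 d=11 new=(18,20) → add node 11 parent=10 cost=18
13. q=(33,15) nearest=11 d=15 new=(21,17) → add node 12 parent=11 cost=21
14. q=(35,31) nearest=12 d=14 new=(24,20) → add node 13 parent=12 cost=24
15. q=(45,30) nearest=13 d=21 new=(27,23) → add node 14 parent=13 cost=27
16. q=(14,3) nearest=4 d=5 new=(12,3) → add node 15 parent=4 cost=12
17. q=(30,4) nearest=12 d=13 new=(24,14) → add node 16 parent=12 cost=24
18. q=(46,21) nearest=14 d=19 new=(30,21) → add node 17 parent=14 cost=30
19. q=(9,31) nearest=11 d=11 new=(15,23) → add node 18 parent=11 cost=21
20. q=(15,31) nearest=18 d=8 new=(15,26) → blocked by [10,16]×[25,28], reject
21. q=(35,18) nearest=17 d=5 new=(33,18) → add node 19 parent=17 cost=33
22. q=(13,21) nearest=18 d=2 new=(13,21) → add node 20 parent=18 cost=23
23. q=(36,5) nearest=16 d=12 new=(27,11) → add node 21 parent=16 cost=27
24. q=(8,16) nearest=8 d=2 new=(8,16) → add node 22 parent=8 cost=14; rewire 20→22 (19<23)
25. q=(37,11) nearest=19 d=7 new=(36,15) → add node 23 parent=19 cost=36
26. q=(7,4) nearest=2 d=1 new=(7,4) → add node 24 parent=2 cost=7

Parent of node 24: 2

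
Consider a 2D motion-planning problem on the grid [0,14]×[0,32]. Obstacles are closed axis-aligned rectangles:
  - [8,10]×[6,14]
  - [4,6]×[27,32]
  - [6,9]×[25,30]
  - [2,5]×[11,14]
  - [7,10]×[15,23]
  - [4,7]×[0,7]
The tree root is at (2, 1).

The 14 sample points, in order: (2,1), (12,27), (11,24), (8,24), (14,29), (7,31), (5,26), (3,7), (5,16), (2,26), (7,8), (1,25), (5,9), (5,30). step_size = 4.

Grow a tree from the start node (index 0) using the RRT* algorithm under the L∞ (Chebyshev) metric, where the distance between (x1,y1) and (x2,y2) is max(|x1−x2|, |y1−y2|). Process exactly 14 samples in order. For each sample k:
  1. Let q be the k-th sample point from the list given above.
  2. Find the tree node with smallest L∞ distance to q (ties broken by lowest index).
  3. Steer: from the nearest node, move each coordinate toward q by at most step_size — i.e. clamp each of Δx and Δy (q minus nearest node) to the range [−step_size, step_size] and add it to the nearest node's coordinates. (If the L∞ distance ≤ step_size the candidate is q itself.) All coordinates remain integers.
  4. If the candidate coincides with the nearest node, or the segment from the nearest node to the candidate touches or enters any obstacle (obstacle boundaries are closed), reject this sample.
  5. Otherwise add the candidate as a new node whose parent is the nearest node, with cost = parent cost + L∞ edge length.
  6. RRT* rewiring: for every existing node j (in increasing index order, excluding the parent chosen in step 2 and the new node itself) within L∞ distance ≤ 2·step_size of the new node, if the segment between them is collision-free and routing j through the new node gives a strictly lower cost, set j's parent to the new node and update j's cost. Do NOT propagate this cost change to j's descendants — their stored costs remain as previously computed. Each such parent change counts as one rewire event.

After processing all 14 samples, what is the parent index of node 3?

Parent of node 3: 2

1. q=(2,1) nearest=0 d=0 → coincident, reject
2. q=(12,27) nearest=0 d=26 new=(6,5) → blocked by [4,7]×[0,7], reject
3. q=(11,24) nearest=0 d=23 new=(6,5) → blocked by [4,7]×[0,7], reject
4. q=(8,24) nearest=0 d=23 new=(6,5) → blocked by [4,7]×[0,7], reject
5. q=(14,29) nearest=0 d=28 new=(6,5) → blocked by [4,7]×[0,7], reject
6. q=(7,31) nearest=0 d=30 new=(6,5) → blocked by [4,7]×[0,7], reject
7. q=(5,26) nearest=0 d=25 new=(5,5) → blocked by [4,7]×[0,7], reject
8. q=(3,7) nearest=0 d=6 new=(3,5) → add node 1 parent=0 cost=4
9. q=(5,16) nearest=1 d=11 new=(5,9) → blocked by [4,7]×[0,7], reject
10. q=(2,26) nearest=1 d=21 new=(2,9) → add node 2 parent=1 cost=8
11. q=(7,8) nearest=1 d=4 new=(7,8) → blocked by [4,7]×[0,7], reject
12. q=(1,25) nearest=2 d=16 new=(1,13) → add node 3 parent=2 cost=12
13. q=(5,9) nearest=2 d=3 new=(5,9) → add node 4 parent=2 cost=11
14. q=(5,30) nearest=3 d=17 new=(5,17) → blocked by [2,5]×[11,14], reject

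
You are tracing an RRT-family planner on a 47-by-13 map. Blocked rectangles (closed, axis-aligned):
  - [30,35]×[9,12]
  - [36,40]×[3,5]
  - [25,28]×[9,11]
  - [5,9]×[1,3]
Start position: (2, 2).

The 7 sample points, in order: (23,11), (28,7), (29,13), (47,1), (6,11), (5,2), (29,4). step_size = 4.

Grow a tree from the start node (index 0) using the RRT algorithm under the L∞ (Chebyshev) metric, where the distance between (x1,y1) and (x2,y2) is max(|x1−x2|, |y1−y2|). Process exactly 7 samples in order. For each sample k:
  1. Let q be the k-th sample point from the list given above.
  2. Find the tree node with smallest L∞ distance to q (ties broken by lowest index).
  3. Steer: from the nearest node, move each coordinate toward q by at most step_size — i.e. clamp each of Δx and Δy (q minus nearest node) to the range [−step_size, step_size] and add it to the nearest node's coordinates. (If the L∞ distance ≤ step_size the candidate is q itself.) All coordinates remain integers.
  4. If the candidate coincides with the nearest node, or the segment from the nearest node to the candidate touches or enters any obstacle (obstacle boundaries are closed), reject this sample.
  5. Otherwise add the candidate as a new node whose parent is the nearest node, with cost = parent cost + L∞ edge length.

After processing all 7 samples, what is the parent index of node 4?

Parent of node 4: 3

1. q=(23,11) nearest=0 d=21 new=(6,6) → add node 1 parent=0 cost=4
2. q=(28,7) nearest=1 d=22 new=(10,7) → add node 2 parent=1 cost=8
3. q=(29,13) nearest=2 d=19 new=(14,11) → add node 3 parent=2 cost=12
4. q=(47,1) nearest=3 d=33 new=(18,7) → add node 4 parent=3 cost=16
5. q=(6,11) nearest=2 d=4 new=(6,11) → add node 5 parent=2 cost=12
6. q=(5,2) nearest=0 d=3 new=(5,2) → blocked by [5,9]×[1,3], reject
7. q=(29,4) nearest=4 d=11 new=(22,4) → add node 6 parent=4 cost=20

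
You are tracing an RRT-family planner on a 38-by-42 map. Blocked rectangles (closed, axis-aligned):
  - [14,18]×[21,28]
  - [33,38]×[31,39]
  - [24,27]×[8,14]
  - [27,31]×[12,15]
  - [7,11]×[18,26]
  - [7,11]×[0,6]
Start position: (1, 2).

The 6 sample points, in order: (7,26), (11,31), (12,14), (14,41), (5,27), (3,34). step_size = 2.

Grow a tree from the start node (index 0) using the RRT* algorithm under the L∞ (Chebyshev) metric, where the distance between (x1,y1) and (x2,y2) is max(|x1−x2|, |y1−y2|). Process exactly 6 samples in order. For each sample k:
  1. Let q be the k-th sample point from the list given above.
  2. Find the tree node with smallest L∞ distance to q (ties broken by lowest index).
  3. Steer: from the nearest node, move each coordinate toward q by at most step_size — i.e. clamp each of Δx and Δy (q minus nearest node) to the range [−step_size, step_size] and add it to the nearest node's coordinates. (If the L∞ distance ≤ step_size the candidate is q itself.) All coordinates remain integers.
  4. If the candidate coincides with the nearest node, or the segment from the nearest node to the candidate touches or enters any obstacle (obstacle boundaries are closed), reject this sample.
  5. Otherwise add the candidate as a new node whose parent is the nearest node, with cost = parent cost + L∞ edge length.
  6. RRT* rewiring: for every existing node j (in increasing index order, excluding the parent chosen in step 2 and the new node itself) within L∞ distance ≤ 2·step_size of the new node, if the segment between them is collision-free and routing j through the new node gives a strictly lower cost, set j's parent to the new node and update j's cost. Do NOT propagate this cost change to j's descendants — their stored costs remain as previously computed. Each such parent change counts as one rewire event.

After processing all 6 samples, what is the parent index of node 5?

1. q=(7,26) nearest=0 d=24 new=(3,4) → add node 1 parent=0 cost=2
2. q=(11,31) nearest=1 d=27 new=(5,6) → add node 2 parent=1 cost=4
3. q=(12,14) nearest=2 d=8 new=(7,8) → add node 3 parent=2 cost=6
4. q=(14,41) nearest=3 d=33 new=(9,10) → add node 4 parent=3 cost=8
5. q=(5,27) nearest=4 d=17 new=(7,12) → add node 5 parent=4 cost=10
6. q=(3,34) nearest=5 d=22 new=(5,14) → add node 6 parent=5 cost=12

Parent of node 5: 4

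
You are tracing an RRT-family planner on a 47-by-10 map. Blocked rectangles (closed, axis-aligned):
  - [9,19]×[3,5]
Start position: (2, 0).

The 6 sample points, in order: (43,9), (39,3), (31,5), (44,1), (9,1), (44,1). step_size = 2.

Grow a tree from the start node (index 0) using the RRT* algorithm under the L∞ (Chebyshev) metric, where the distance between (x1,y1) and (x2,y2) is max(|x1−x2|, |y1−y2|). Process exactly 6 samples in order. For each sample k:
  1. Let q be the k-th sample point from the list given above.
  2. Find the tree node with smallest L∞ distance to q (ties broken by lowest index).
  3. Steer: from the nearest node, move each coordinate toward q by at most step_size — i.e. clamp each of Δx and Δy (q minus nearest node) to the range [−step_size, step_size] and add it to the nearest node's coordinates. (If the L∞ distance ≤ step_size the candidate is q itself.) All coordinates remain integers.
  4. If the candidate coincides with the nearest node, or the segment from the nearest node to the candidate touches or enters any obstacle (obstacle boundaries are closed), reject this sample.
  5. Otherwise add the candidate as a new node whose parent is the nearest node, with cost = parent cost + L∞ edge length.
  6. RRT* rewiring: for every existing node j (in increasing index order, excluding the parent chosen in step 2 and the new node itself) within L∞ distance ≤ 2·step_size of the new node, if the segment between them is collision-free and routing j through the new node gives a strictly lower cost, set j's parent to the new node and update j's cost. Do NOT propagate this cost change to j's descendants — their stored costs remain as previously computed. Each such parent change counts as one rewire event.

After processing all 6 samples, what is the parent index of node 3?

Parent of node 3: 2

1. q=(43,9) nearest=0 d=41 new=(4,2) → add node 1 parent=0 cost=2
2. q=(39,3) nearest=1 d=35 new=(6,3) → add node 2 parent=1 cost=4
3. q=(31,5) nearest=2 d=25 new=(8,5) → add node 3 parent=2 cost=6
4. q=(44,1) nearest=3 d=36 new=(10,3) → blocked by [9,19]×[3,5], reject
5. q=(9,1) nearest=2 d=3 new=(8,1) → add node 4 parent=2 cost=6
6. q=(44,1) nearest=3 d=36 new=(10,3) → blocked by [9,19]×[3,5], reject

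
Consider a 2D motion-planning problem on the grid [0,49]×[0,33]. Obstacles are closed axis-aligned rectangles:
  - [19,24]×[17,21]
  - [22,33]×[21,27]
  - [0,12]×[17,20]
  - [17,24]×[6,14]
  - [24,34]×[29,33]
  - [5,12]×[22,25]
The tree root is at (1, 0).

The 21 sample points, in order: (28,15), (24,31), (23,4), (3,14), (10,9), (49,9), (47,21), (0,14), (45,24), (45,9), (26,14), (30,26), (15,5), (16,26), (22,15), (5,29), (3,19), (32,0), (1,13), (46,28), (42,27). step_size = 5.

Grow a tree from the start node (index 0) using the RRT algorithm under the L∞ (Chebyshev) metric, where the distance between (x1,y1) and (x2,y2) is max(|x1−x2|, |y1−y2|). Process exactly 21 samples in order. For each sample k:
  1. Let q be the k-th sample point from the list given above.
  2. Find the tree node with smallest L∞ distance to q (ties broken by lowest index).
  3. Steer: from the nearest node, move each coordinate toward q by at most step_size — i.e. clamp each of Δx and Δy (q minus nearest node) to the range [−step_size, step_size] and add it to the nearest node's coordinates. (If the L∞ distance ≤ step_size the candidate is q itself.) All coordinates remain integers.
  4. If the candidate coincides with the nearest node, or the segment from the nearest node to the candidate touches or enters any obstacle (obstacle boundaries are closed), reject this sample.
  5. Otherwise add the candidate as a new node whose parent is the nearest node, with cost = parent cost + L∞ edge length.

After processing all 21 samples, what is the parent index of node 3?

Parent of node 3: 2

1. q=(28,15) nearest=0 d=27 new=(6,5) → add node 1 parent=0 cost=5
2. q=(24,31) nearest=1 d=26 new=(11,10) → add node 2 parent=1 cost=10
3. q=(23,4) nearest=2 d=12 new=(16,5) → add node 3 parent=2 cost=15
4. q=(3,14) nearest=2 d=8 new=(6,14) → add node 4 parent=2 cost=15
5. q=(10,9) nearest=2 d=1 new=(10,9) → add node 5 parent=2 cost=11
6. q=(49,9) nearest=3 d=33 new=(21,9) → blocked by [17,24]×[6,14], reject
7. q=(47,21) nearest=3 d=31 new=(21,10) → blocked by [17,24]×[6,14], reject
8. q=(0,14) nearest=4 d=6 new=(1,14) → add node 6 parent=4 cost=20
9. q=(45,24) nearest=3 d=29 new=(21,10) → blocked by [17,24]×[6,14], reject
10. q=(45,9) nearest=3 d=29 new=(21,9) → blocked by [17,24]×[6,14], reject
11. q=(26,14) nearest=3 d=10 new=(21,10) → blocked by [17,24]×[6,14], reject
12. q=(30,26) nearest=2 d=19 new=(16,15) → add node 7 parent=2 cost=15
13. q=(15,5) nearest=3 d=1 new=(15,5) → add node 8 parent=3 cost=16
14. q=(16,26) nearest=7 d=11 new=(16,20) → add node 9 parent=7 cost=20
15. q=(22,15) nearest=7 d=6 new=(21,15) → add node 10 parent=7 cost=20
16. q=(5,29) nearest=9 d=11 new=(11,25) → blocked by [5,12]×[22,25], reject
17. q=(3,19) nearest=4 d=5 new=(3,19) → blocked by [0,12]×[17,20], reject
18. q=(32,0) nearest=10 d=15 new=(26,10) → blocked by [17,24]×[6,14], reject
19. q=(1,13) nearest=6 d=1 new=(1,13) → add node 11 parent=6 cost=21
20. q=(46,28) nearest=10 d=25 new=(26,20) → blocked by [19,24]×[17,21], reject
21. q=(42,27) nearest=10 d=21 new=(26,20) → blocked by [19,24]×[17,21], reject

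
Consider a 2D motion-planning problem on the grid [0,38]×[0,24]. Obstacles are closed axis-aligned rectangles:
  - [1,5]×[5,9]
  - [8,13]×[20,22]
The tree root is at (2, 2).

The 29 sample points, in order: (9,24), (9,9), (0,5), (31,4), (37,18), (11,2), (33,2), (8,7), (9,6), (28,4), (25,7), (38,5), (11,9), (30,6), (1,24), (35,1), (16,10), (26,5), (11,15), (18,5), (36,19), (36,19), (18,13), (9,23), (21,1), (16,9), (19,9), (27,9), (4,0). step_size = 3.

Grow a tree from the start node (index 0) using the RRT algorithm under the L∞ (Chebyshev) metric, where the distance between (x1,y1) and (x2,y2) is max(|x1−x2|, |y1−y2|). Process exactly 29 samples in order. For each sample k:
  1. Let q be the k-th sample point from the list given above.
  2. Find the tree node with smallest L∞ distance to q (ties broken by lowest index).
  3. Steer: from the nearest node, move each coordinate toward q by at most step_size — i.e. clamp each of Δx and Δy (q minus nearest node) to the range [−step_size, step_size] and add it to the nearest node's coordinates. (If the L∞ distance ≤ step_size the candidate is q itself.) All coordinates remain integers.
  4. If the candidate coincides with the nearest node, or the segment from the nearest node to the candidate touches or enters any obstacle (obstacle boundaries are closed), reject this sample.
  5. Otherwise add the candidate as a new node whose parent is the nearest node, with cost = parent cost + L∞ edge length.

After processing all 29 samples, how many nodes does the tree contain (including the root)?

1. q=(9,24) nearest=0 d=22 new=(5,5) → blocked by [1,5]×[5,9], reject
2. q=(9,9) nearest=0 d=7 new=(5,5) → blocked by [1,5]×[5,9], reject
3. q=(0,5) nearest=0 d=3 new=(0,5) → add node 1 parent=0 cost=3
4. q=(31,4) nearest=0 d=29 new=(5,4) → add node 2 parent=0 cost=3
5. q=(37,18) nearest=2 d=32 new=(8,7) → add node 3 parent=2 cost=6
6. q=(11,2) nearest=3 d=5 new=(11,4) → add node 4 parent=3 cost=9
7. q=(33,2) nearest=4 d=22 new=(14,2) → add node 5 parent=4 cost=12
8. q=(8,7) nearest=3 d=0 → coincident, reject
9. q=(9,6) nearest=3 d=1 new=(9,6) → add node 6 parent=3 cost=7
10. q=(28,4) nearest=5 d=14 new=(17,4) → add node 7 parent=5 cost=15
11. q=(25,7) nearest=7 d=8 new=(20,7) → add node 8 parent=7 cost=18
12. q=(38,5) nearest=8 d=18 new=(23,5) → add node 9 parent=8 cost=21
13. q=(11,9) nearest=3 d=3 new=(11,9) → add node 10 parent=3 cost=9
14. q=(30,6) nearest=9 d=7 new=(26,6) → add node 11 parent=9 cost=24
15. q=(1,24) nearest=10 d=15 new=(8,12) → add node 12 parent=10 cost=12
16. q=(35,1) nearest=11 d=9 new=(29,3) → add node 13 parent=11 cost=27
17. q=(16,10) nearest=8 d=4 new=(17,10) → add node 14 parent=8 cost=21
18. q=(26,5) nearest=11 d=1 new=(26,5) → add node 15 parent=11 cost=25
19. q=(11,15) nearest=12 d=3 new=(11,15) → add node 16 parent=12 cost=15
20. q=(18,5) nearest=7 d=1 new=(18,5) → add node 17 parent=7 cost=16
21. q=(36,19) nearest=11 d=13 new=(29,9) → add node 18 parent=11 cost=27
22. q=(36,19) nearest=18 d=10 new=(32,12) → add node 19 parent=18 cost=30
23. q=(18,13) nearest=14 d=3 new=(18,13) → add node 20 parent=14 cost=24
24. q=(9,23) nearest=16 d=8 new=(9,18) → add node 21 parent=16 cost=18
25. q=(21,1) nearest=7 d=4 new=(20,1) → add node 22 parent=7 cost=18
26. q=(16,9) nearest=14 d=1 new=(16,9) → add node 23 parent=14 cost=22
27. q=(19,9) nearest=8 d=2 new=(19,9) → add node 24 parent=8 cost=20
28. q=(27,9) nearest=18 d=2 new=(27,9) → add node 25 parent=18 cost=29
29. q=(4,0) nearest=0 d=2 new=(4,0) → add node 26 parent=0 cost=2

Node count: 27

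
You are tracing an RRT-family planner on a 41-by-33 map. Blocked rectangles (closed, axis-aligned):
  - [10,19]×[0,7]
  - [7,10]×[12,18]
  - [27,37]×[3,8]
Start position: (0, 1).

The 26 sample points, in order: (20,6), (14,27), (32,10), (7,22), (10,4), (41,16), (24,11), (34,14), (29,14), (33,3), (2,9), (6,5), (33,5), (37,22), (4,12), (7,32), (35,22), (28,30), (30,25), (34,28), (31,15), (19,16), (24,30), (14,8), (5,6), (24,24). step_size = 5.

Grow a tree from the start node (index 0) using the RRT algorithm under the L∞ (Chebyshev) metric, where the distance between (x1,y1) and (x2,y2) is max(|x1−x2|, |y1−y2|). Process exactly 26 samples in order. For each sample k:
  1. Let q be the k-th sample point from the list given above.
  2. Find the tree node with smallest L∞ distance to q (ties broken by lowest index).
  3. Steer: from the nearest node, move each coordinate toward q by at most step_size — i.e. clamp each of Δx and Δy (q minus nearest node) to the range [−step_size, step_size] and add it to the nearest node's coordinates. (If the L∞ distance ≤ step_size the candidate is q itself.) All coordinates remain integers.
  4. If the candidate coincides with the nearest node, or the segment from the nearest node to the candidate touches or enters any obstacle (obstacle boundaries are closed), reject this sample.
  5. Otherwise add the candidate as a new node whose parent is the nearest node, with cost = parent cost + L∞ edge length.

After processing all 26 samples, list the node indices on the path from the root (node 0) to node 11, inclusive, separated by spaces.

1. q=(20,6) nearest=0 d=20 new=(5,6) → add node 1 parent=0 cost=5
2. q=(14,27) nearest=1 d=21 new=(10,11) → add node 2 parent=1 cost=10
3. q=(32,10) nearest=2 d=22 new=(15,10) → add node 3 parent=2 cost=15
4. q=(7,22) nearest=2 d=11 new=(7,16) → blocked by [7,10]×[12,18], reject
5. q=(10,4) nearest=1 d=5 new=(10,4) → blocked by [10,19]×[0,7], reject
6. q=(41,16) nearest=3 d=26 new=(20,15) → add node 4 parent=3 cost=20
7. q=(24,11) nearest=4 d=4 new=(24,11) → add node 5 parent=4 cost=24
8. q=(34,14) nearest=5 d=10 new=(29,14) → add node 6 parent=5 cost=29
9. q=(29,14) nearest=6 d=0 → coincident, reject
10. q=(33,3) nearest=5 d=9 new=(29,6) → blocked by [27,37]×[3,8], reject
11. q=(2,9) nearest=1 d=3 new=(2,9) → add node 7 parent=1 cost=8
12. q=(6,5) nearest=1 d=1 new=(6,5) → add node 8 parent=1 cost=6
13. q=(33,5) nearest=5 d=9 new=(29,6) → blocked by [27,37]×[3,8], reject
14. q=(37,22) nearest=6 d=8 new=(34,19) → add node 9 parent=6 cost=34
15. q=(4,12) nearest=7 d=3 new=(4,12) → add node 10 parent=7 cost=11
16. q=(7,32) nearest=4 d=17 new=(15,20) → add node 11 parent=4 cost=25
17. q=(35,22) nearest=9 d=3 new=(35,22) → add node 12 parent=9 cost=37
18. q=(28,30) nearest=12 d=8 new=(30,27) → add node 13 parent=12 cost=42
19. q=(30,25) nearest=13 d=2 new=(30,25) → add node 14 parent=13 cost=44
20. q=(34,28) nearest=13 d=4 new=(34,28) → add node 15 parent=13 cost=46
21. q=(31,15) nearest=6 d=2 new=(31,15) → add node 16 parent=6 cost=31
22. q=(19,16) nearest=4 d=1 new=(19,16) → add node 17 parent=4 cost=21
23. q=(24,30) nearest=13 d=6 new=(25,30) → add node 18 parent=13 cost=47
24. q=(14,8) nearest=3 d=2 new=(14,8) → add node 19 parent=3 cost=17
25. q=(5,6) nearest=1 d=0 → coincident, reject
26. q=(24,24) nearest=13 d=6 new=(25,24) → add node 20 parent=13 cost=47

Path: 0 1 2 3 4 11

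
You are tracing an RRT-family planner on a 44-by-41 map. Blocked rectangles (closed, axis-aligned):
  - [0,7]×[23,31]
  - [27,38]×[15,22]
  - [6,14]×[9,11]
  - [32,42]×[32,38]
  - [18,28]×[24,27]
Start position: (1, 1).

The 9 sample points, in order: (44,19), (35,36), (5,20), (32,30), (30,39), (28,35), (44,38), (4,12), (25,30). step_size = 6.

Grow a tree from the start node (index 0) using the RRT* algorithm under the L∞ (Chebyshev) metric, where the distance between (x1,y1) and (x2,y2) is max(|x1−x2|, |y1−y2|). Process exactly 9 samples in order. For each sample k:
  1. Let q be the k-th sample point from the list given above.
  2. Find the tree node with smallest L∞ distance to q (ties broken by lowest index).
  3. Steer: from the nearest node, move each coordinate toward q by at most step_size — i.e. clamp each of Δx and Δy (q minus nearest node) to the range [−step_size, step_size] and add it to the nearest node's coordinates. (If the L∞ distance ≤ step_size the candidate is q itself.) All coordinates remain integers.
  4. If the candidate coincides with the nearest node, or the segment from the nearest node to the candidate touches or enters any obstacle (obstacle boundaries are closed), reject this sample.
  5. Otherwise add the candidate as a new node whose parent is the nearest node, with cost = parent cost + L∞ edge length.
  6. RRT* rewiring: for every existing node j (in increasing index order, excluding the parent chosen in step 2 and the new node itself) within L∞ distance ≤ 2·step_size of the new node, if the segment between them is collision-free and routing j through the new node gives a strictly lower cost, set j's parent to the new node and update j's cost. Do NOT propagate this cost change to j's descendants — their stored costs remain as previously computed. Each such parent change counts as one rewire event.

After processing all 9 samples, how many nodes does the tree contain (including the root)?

Node count: 4

1. q=(44,19) nearest=0 d=43 new=(7,7) → add node 1 parent=0 cost=6
2. q=(35,36) nearest=1 d=29 new=(13,13) → blocked by [6,14]×[9,11], reject
3. q=(5,20) nearest=1 d=13 new=(5,13) → blocked by [6,14]×[9,11], reject
4. q=(32,30) nearest=1 d=25 new=(13,13) → blocked by [6,14]×[9,11], reject
5. q=(30,39) nearest=1 d=32 new=(13,13) → blocked by [6,14]×[9,11], reject
6. q=(28,35) nearest=1 d=28 new=(13,13) → blocked by [6,14]×[9,11], reject
7. q=(44,38) nearest=1 d=37 new=(13,13) → blocked by [6,14]×[9,11], reject
8. q=(4,12) nearest=1 d=5 new=(4,12) → add node 2 parent=1 cost=11
9. q=(25,30) nearest=2 d=21 new=(10,18) → add node 3 parent=2 cost=17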